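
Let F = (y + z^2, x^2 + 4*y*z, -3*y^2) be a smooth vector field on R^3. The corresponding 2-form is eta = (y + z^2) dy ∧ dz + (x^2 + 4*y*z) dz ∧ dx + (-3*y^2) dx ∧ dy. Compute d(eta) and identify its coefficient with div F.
d(eta) = (4*z) dx ∧ dy ∧ dz; div F = 4*z

For a 2-form in R^3 of the form above, applying d gives a 3-form with coefficient ∂P/∂x + ∂Q/∂y + ∂R/∂z:
  ∂P/∂x = 0
  ∂Q/∂y = 4*z
  ∂R/∂z = 0
Sum = 4*z, which is exactly div F.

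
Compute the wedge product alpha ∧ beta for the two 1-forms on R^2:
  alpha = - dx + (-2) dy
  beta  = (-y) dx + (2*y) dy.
alpha ∧ beta = (-4*y) dx ∧ dy

Distribute the wedge, using dx_i ∧ dx_j = -dx_j ∧ dx_i and dx_i ∧ dx_i = 0. For each pair (i, j) with i < j, the coefficient of dx_i ∧ dx_j in alpha ∧ beta is (alpha_i * beta_j - alpha_j * beta_i). Collecting: alpha ∧ beta = (-4*y) dx ∧ dy.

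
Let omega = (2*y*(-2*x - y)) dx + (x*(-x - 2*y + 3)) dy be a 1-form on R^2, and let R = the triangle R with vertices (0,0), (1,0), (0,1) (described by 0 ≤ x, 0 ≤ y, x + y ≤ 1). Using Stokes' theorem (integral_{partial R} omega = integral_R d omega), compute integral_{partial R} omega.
integral_(partial R) omega = 13/6

Stokes: integral_partial_R omega = integral_R d omega with d omega = (∂Q/∂x - ∂P/∂y) dx ∧ dy.
  ∂Q/∂x = -2*x - 2*y + 3
  ∂P/∂y = -4*x - 4*y
  integrand = ∂Q/∂x - ∂P/∂y = 2*x + 2*y + 3.
Integrating over R: integral_0^1 integral_0^{1-x} (2*x + 2*y + 3) dy dx = 13/6.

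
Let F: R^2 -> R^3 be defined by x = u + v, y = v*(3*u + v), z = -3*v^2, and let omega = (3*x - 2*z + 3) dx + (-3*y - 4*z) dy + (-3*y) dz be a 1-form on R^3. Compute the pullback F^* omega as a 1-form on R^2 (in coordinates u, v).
F^* omega = (-27*u*v^2 + 3*u + 27*v^3 + 6*v^2 + 3*v + 3) du + (-27*u^2*v + 63*u*v^2 + 3*u + 36*v^3 + 6*v^2 + 3*v + 3) dv

Using F^*(f dg) = (f ∘ F) d(g ∘ F), substitute each coordinate x_i by F_i(u, v) in f_i, and replace dx_i by d F_i = (∂F_i/∂u) du + (∂F_i/∂v) dv.
  For the x component: f_1(F) = 3*u + 6*v^2 + 3*v + 3; d F_1 = (1) du + (1) dv
  For the y component: f_2(F) = 9*v*(-u + v); d F_2 = (3*v) du + (3*u + 2*v) dv
  For the z component: f_3(F) = 3*v*(-3*u - v); d F_3 = (0) du + (-6*v) dv
Combining and collecting du, dv coefficients:
  coeff of du: -27*u*v^2 + 3*u + 27*v^3 + 6*v^2 + 3*v + 3
  coeff of dv: -27*u^2*v + 63*u*v^2 + 3*u + 36*v^3 + 6*v^2 + 3*v + 3
F^* omega = (-27*u*v^2 + 3*u + 27*v^3 + 6*v^2 + 3*v + 3) du + (-27*u^2*v + 63*u*v^2 + 3*u + 36*v^3 + 6*v^2 + 3*v + 3) dv.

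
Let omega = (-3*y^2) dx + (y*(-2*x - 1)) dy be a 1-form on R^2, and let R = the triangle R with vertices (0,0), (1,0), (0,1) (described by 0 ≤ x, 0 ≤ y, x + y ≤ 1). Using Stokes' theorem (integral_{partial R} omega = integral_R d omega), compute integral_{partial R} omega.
integral_(partial R) omega = 2/3

Stokes: integral_partial_R omega = integral_R d omega with d omega = (∂Q/∂x - ∂P/∂y) dx ∧ dy.
  ∂Q/∂x = -2*y
  ∂P/∂y = -6*y
  integrand = ∂Q/∂x - ∂P/∂y = 4*y.
Integrating over R: integral_0^1 integral_0^{1-x} (4*y) dy dx = 2/3.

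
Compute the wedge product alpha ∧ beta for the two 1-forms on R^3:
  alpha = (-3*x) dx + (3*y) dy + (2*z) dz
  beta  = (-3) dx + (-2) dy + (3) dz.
alpha ∧ beta = (6*x + 9*y) dx ∧ dy + (-9*x + 6*z) dx ∧ dz + (9*y + 4*z) dy ∧ dz

Distribute the wedge, using dx_i ∧ dx_j = -dx_j ∧ dx_i and dx_i ∧ dx_i = 0. For each pair (i, j) with i < j, the coefficient of dx_i ∧ dx_j in alpha ∧ beta is (alpha_i * beta_j - alpha_j * beta_i). Collecting: alpha ∧ beta = (6*x + 9*y) dx ∧ dy + (-9*x + 6*z) dx ∧ dz + (9*y + 4*z) dy ∧ dz.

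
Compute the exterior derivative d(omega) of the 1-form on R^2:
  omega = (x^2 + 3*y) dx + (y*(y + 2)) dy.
d(omega) = (-3) dx ∧ dy

For a 1-form omega = sum_i f_i dx_i, the exterior derivative is
  d(omega) = sum_{i < j} (∂f_j/∂x_i - ∂f_i/∂x_j) dx_i ∧ dx_j.
  coefficient of dx ∧ dy: ∂f_2/∂x - ∂f_1/∂y = ∂(y*(y + 2))/∂x - ∂(x^2 + 3*y)/∂y = -3
Assembling: d(omega) = (-3) dx ∧ dy.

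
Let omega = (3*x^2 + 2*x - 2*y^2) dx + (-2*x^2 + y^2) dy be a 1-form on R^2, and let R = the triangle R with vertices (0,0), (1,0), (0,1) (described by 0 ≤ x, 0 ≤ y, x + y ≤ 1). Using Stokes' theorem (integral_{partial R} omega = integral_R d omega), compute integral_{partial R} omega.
integral_(partial R) omega = 0

Stokes: integral_partial_R omega = integral_R d omega with d omega = (∂Q/∂x - ∂P/∂y) dx ∧ dy.
  ∂Q/∂x = -4*x
  ∂P/∂y = -4*y
  integrand = ∂Q/∂x - ∂P/∂y = -4*x + 4*y.
Integrating over R: integral_0^1 integral_0^{1-x} (-4*x + 4*y) dy dx = 0.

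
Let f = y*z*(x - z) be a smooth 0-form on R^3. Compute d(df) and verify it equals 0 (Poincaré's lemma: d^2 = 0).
d(df) = 0

Step 1: df = sum_i (∂f/∂x_i) dx_i = (y*z) dx + (z*(x - z)) dy + (y*(x - 2*z)) dz.
Step 2: Apply d again. Using the 1-form formula, the coefficient of dx ∧ dy in d(df) is ∂^2 f/∂x ∂y - ∂^2 f/∂y ∂x = (z) - (z) = 0 (equality of mixed partials for smooth f).
Similarly for dx ∧ dz and dy ∧ dz — all coefficients vanish. So d(df) = 0.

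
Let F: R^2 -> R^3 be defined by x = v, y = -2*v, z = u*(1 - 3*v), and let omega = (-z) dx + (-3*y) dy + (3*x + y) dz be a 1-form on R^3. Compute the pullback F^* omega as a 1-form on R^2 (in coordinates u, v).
F^* omega = (v*(1 - 3*v)) du + (-u - 12*v) dv

Using F^*(f dg) = (f ∘ F) d(g ∘ F), substitute each coordinate x_i by F_i(u, v) in f_i, and replace dx_i by d F_i = (∂F_i/∂u) du + (∂F_i/∂v) dv.
  For the x component: f_1(F) = u*(3*v - 1); d F_1 = (0) du + (1) dv
  For the y component: f_2(F) = 6*v; d F_2 = (0) du + (-2) dv
  For the z component: f_3(F) = v; d F_3 = (1 - 3*v) du + (-3*u) dv
Combining and collecting du, dv coefficients:
  coeff of du: v*(1 - 3*v)
  coeff of dv: -u - 12*v
F^* omega = (v*(1 - 3*v)) du + (-u - 12*v) dv.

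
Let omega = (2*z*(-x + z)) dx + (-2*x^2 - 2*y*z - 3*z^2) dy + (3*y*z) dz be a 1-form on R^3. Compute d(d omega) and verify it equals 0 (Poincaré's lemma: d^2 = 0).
d(d omega) = 0

Step 1: d omega = sum_{i<j} (∂f_j/∂x_i - ∂f_i/∂x_j) dx_i ∧ dx_j:
  coeff of dx ∧ dy: -4*x
  coeff of dx ∧ dz: 2*x - 4*z
  coeff of dy ∧ dz: 2*y + 9*z
Step 2: Apply d again to each 2-form coefficient. The only possible 3-form in R^3 is dx ∧ dy ∧ dz, with coefficient
  ∂(coeff of dy∧dz)/∂x - ∂(coeff of dx∧dz)/∂y + ∂(coeff of dx∧dy)/∂z
  = ∂/∂x (2*y + 9*z) - ∂/∂y (2*x - 4*z) + ∂/∂z (-4*x).
Each of these terms simplifies to sums of mixed partials that cancel in pairs. The result is 0 (by equality of mixed partials for smooth functions — Schwarz / Clairaut).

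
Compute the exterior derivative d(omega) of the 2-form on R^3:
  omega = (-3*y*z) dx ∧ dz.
d(omega) = (3*z) dx ∧ dy ∧ dz

For a 2-form omega = sum_{i<j} g_{ij} dx_i ∧ dx_j, the exterior derivative is
  d(omega) = sum_{i<j} d(g_{ij}) ∧ dx_i ∧ dx_j = sum_{i<j, k} (∂g_{ij}/∂x_k) dx_k ∧ dx_i ∧ dx_j.
Expand each term, using dx_k ∧ dx_i ∧ dx_j = sgn(permutation) dx_{(a)} ∧ dx_{(b)} ∧ dx_{(c)} with (a < b < c) sorted:
  d(-3*y*z) includes (∂/∂y)(-3*y*z) dy = (-3*z) dy, which multiplied by dx ∧ dz gives (3*z) dx ∧ dy ∧ dz
Collecting like 3-forms: d(omega) = (3*z) dx ∧ dy ∧ dz.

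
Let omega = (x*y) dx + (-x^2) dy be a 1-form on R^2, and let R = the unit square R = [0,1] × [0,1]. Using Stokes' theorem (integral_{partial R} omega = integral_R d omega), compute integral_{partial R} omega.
integral_(partial R) omega = -3/2

Stokes: integral_partial_R omega = integral_R d omega with d omega = (∂Q/∂x - ∂P/∂y) dx ∧ dy.
  ∂Q/∂x = -2*x
  ∂P/∂y = x
  integrand = ∂Q/∂x - ∂P/∂y = -3*x.
Integrating over R: integral_0^1 integral_0^1 (-3*x) dx dy = -3/2.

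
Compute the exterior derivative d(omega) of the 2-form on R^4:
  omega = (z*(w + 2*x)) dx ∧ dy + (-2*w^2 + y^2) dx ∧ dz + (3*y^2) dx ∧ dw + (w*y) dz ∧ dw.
d(omega) = (w + 2*x - 2*y) dx ∧ dy ∧ dz + (-6*y + z) dx ∧ dy ∧ dw + (-4*w) dx ∧ dz ∧ dw + (w) dy ∧ dz ∧ dw

For a 2-form omega = sum_{i<j} g_{ij} dx_i ∧ dx_j, the exterior derivative is
  d(omega) = sum_{i<j} d(g_{ij}) ∧ dx_i ∧ dx_j = sum_{i<j, k} (∂g_{ij}/∂x_k) dx_k ∧ dx_i ∧ dx_j.
Expand each term, using dx_k ∧ dx_i ∧ dx_j = sgn(permutation) dx_{(a)} ∧ dx_{(b)} ∧ dx_{(c)} with (a < b < c) sorted:
  d(z*(w + 2*x)) includes (∂/∂z)(z*(w + 2*x)) dz = (w + 2*x) dz, which multiplied by dx ∧ dy gives (w + 2*x) dx ∧ dy ∧ dz
  d(z*(w + 2*x)) includes (∂/∂w)(z*(w + 2*x)) dw = (z) dw, which multiplied by dx ∧ dy gives (z) dx ∧ dy ∧ dw
  d(-2*w^2 + y^2) includes (∂/∂y)(-2*w^2 + y^2) dy = (2*y) dy, which multiplied by dx ∧ dz gives (-2*y) dx ∧ dy ∧ dz
  d(-2*w^2 + y^2) includes (∂/∂w)(-2*w^2 + y^2) dw = (-4*w) dw, which multiplied by dx ∧ dz gives (-4*w) dx ∧ dz ∧ dw
  d(3*y^2) includes (∂/∂y)(3*y^2) dy = (6*y) dy, which multiplied by dx ∧ dw gives (-6*y) dx ∧ dy ∧ dw
  d(w*y) includes (∂/∂y)(w*y) dy = (w) dy, which multiplied by dz ∧ dw gives (w) dy ∧ dz ∧ dw
Collecting like 3-forms: d(omega) = (w + 2*x - 2*y) dx ∧ dy ∧ dz + (-6*y + z) dx ∧ dy ∧ dw + (-4*w) dx ∧ dz ∧ dw + (w) dy ∧ dz ∧ dw.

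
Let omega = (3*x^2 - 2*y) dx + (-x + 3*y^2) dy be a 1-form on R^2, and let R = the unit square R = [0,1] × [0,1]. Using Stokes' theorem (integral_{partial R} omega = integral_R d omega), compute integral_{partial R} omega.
integral_(partial R) omega = 1

Stokes: integral_partial_R omega = integral_R d omega with d omega = (∂Q/∂x - ∂P/∂y) dx ∧ dy.
  ∂Q/∂x = -1
  ∂P/∂y = -2
  integrand = ∂Q/∂x - ∂P/∂y = 1.
Integrating over R: integral_0^1 integral_0^1 (1) dx dy = 1.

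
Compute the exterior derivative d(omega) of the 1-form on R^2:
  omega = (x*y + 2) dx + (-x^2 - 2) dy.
d(omega) = (-3*x) dx ∧ dy

For a 1-form omega = sum_i f_i dx_i, the exterior derivative is
  d(omega) = sum_{i < j} (∂f_j/∂x_i - ∂f_i/∂x_j) dx_i ∧ dx_j.
  coefficient of dx ∧ dy: ∂f_2/∂x - ∂f_1/∂y = ∂(-x^2 - 2)/∂x - ∂(x*y + 2)/∂y = -3*x
Assembling: d(omega) = (-3*x) dx ∧ dy.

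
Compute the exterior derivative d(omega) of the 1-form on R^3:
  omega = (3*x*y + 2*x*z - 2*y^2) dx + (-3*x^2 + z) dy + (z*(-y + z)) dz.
d(omega) = (-9*x + 4*y) dx ∧ dy + (-2*x) dx ∧ dz + (-z - 1) dy ∧ dz

For a 1-form omega = sum_i f_i dx_i, the exterior derivative is
  d(omega) = sum_{i < j} (∂f_j/∂x_i - ∂f_i/∂x_j) dx_i ∧ dx_j.
  coefficient of dx ∧ dy: ∂f_2/∂x - ∂f_1/∂y = ∂(-3*x^2 + z)/∂x - ∂(3*x*y + 2*x*z - 2*y^2)/∂y = -9*x + 4*y
  coefficient of dx ∧ dz: ∂f_3/∂x - ∂f_1/∂z = ∂(z*(-y + z))/∂x - ∂(3*x*y + 2*x*z - 2*y^2)/∂z = -2*x
  coefficient of dy ∧ dz: ∂f_3/∂y - ∂f_2/∂z = ∂(z*(-y + z))/∂y - ∂(-3*x^2 + z)/∂z = -z - 1
Assembling: d(omega) = (-9*x + 4*y) dx ∧ dy + (-2*x) dx ∧ dz + (-z - 1) dy ∧ dz.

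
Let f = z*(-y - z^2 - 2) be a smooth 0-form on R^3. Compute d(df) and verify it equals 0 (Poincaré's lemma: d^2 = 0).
d(df) = 0

Step 1: df = sum_i (∂f/∂x_i) dx_i = (0) dx + (-z) dy + (-y - 3*z^2 - 2) dz.
Step 2: Apply d again. Using the 1-form formula, the coefficient of dx ∧ dy in d(df) is ∂^2 f/∂x ∂y - ∂^2 f/∂y ∂x = (0) - (0) = 0 (equality of mixed partials for smooth f).
Similarly for dx ∧ dz and dy ∧ dz — all coefficients vanish. So d(df) = 0.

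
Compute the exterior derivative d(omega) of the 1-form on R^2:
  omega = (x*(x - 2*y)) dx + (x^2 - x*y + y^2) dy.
d(omega) = (4*x - y) dx ∧ dy

For a 1-form omega = sum_i f_i dx_i, the exterior derivative is
  d(omega) = sum_{i < j} (∂f_j/∂x_i - ∂f_i/∂x_j) dx_i ∧ dx_j.
  coefficient of dx ∧ dy: ∂f_2/∂x - ∂f_1/∂y = ∂(x^2 - x*y + y^2)/∂x - ∂(x*(x - 2*y))/∂y = 4*x - y
Assembling: d(omega) = (4*x - y) dx ∧ dy.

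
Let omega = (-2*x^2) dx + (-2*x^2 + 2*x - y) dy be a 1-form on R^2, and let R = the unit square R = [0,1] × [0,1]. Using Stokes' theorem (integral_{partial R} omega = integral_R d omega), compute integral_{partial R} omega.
integral_(partial R) omega = 0

Stokes: integral_partial_R omega = integral_R d omega with d omega = (∂Q/∂x - ∂P/∂y) dx ∧ dy.
  ∂Q/∂x = 2 - 4*x
  ∂P/∂y = 0
  integrand = ∂Q/∂x - ∂P/∂y = 2 - 4*x.
Integrating over R: integral_0^1 integral_0^1 (2 - 4*x) dx dy = 0.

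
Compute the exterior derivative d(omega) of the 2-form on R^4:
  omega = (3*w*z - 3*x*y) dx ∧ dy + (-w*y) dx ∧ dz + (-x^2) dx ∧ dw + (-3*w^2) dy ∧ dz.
d(omega) = (4*w) dx ∧ dy ∧ dz + (3*z) dx ∧ dy ∧ dw + (-y) dx ∧ dz ∧ dw + (-6*w) dy ∧ dz ∧ dw

For a 2-form omega = sum_{i<j} g_{ij} dx_i ∧ dx_j, the exterior derivative is
  d(omega) = sum_{i<j} d(g_{ij}) ∧ dx_i ∧ dx_j = sum_{i<j, k} (∂g_{ij}/∂x_k) dx_k ∧ dx_i ∧ dx_j.
Expand each term, using dx_k ∧ dx_i ∧ dx_j = sgn(permutation) dx_{(a)} ∧ dx_{(b)} ∧ dx_{(c)} with (a < b < c) sorted:
  d(3*w*z - 3*x*y) includes (∂/∂z)(3*w*z - 3*x*y) dz = (3*w) dz, which multiplied by dx ∧ dy gives (3*w) dx ∧ dy ∧ dz
  d(3*w*z - 3*x*y) includes (∂/∂w)(3*w*z - 3*x*y) dw = (3*z) dw, which multiplied by dx ∧ dy gives (3*z) dx ∧ dy ∧ dw
  d(-w*y) includes (∂/∂y)(-w*y) dy = (-w) dy, which multiplied by dx ∧ dz gives (w) dx ∧ dy ∧ dz
  d(-w*y) includes (∂/∂w)(-w*y) dw = (-y) dw, which multiplied by dx ∧ dz gives (-y) dx ∧ dz ∧ dw
  d(-3*w^2) includes (∂/∂w)(-3*w^2) dw = (-6*w) dw, which multiplied by dy ∧ dz gives (-6*w) dy ∧ dz ∧ dw
Collecting like 3-forms: d(omega) = (4*w) dx ∧ dy ∧ dz + (3*z) dx ∧ dy ∧ dw + (-y) dx ∧ dz ∧ dw + (-6*w) dy ∧ dz ∧ dw.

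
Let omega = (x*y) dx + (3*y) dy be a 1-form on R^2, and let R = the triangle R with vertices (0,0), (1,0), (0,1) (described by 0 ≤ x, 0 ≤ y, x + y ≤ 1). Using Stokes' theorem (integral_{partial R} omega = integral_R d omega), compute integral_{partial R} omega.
integral_(partial R) omega = -1/6

Stokes: integral_partial_R omega = integral_R d omega with d omega = (∂Q/∂x - ∂P/∂y) dx ∧ dy.
  ∂Q/∂x = 0
  ∂P/∂y = x
  integrand = ∂Q/∂x - ∂P/∂y = -x.
Integrating over R: integral_0^1 integral_0^{1-x} (-x) dy dx = -1/6.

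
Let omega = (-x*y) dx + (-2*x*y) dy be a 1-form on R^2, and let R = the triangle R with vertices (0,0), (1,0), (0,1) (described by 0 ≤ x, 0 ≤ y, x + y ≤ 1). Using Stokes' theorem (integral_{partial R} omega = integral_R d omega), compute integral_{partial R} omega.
integral_(partial R) omega = -1/6

Stokes: integral_partial_R omega = integral_R d omega with d omega = (∂Q/∂x - ∂P/∂y) dx ∧ dy.
  ∂Q/∂x = -2*y
  ∂P/∂y = -x
  integrand = ∂Q/∂x - ∂P/∂y = x - 2*y.
Integrating over R: integral_0^1 integral_0^{1-x} (x - 2*y) dy dx = -1/6.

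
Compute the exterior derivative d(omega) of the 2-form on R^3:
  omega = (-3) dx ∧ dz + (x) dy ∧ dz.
d(omega) = (1) dx ∧ dy ∧ dz

For a 2-form omega = sum_{i<j} g_{ij} dx_i ∧ dx_j, the exterior derivative is
  d(omega) = sum_{i<j} d(g_{ij}) ∧ dx_i ∧ dx_j = sum_{i<j, k} (∂g_{ij}/∂x_k) dx_k ∧ dx_i ∧ dx_j.
Expand each term, using dx_k ∧ dx_i ∧ dx_j = sgn(permutation) dx_{(a)} ∧ dx_{(b)} ∧ dx_{(c)} with (a < b < c) sorted:
  d(x) includes (∂/∂x)(x) dx = (1) dx, which multiplied by dy ∧ dz gives (1) dx ∧ dy ∧ dz
Collecting like 3-forms: d(omega) = (1) dx ∧ dy ∧ dz.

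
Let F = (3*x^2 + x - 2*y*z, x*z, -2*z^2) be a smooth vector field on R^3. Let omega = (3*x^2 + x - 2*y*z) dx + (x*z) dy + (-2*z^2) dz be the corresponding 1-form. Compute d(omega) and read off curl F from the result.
d(omega) = (-x) dy ∧ dz + (-2*y) dz ∧ dx + (3*z) dx ∧ dy; curl F = (-x, -2*y, 3*z)

d omega = sum_{i<j} (∂f_j/∂x_i - ∂f_i/∂x_j) dx_i ∧ dx_j. Under the identification (dy ∧ dz, dz ∧ dx, dx ∧ dy) ↔ (e_x, e_y, e_z), the coefficients are exactly the components of curl F. Compute:
  ∂R/∂y - ∂Q/∂z = (0) - (x) = -x
  ∂P/∂z - ∂R/∂x = (-2*y) - (0) = -2*y
  ∂Q/∂x - ∂P/∂y = (z) - (-2*z) = 3*z.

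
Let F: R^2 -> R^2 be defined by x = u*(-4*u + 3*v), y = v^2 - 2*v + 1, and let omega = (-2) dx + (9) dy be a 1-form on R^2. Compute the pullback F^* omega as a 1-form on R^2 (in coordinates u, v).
F^* omega = (16*u - 6*v) du + (-6*u + 18*v - 18) dv

Using F^*(f dg) = (f ∘ F) d(g ∘ F), substitute each coordinate x_i by F_i(u, v) in f_i, and replace dx_i by d F_i = (∂F_i/∂u) du + (∂F_i/∂v) dv.
  For the x component: f_1(F) = -2; d F_1 = (-8*u + 3*v) du + (3*u) dv
  For the y component: f_2(F) = 9; d F_2 = (0) du + (2*v - 2) dv
Combining and collecting du, dv coefficients:
  coeff of du: 16*u - 6*v
  coeff of dv: -6*u + 18*v - 18
F^* omega = (16*u - 6*v) du + (-6*u + 18*v - 18) dv.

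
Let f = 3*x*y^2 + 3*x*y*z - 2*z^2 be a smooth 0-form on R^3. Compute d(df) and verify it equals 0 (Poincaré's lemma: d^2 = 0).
d(df) = 0

Step 1: df = sum_i (∂f/∂x_i) dx_i = (3*y*(y + z)) dx + (3*x*(2*y + z)) dy + (3*x*y - 4*z) dz.
Step 2: Apply d again. Using the 1-form formula, the coefficient of dx ∧ dy in d(df) is ∂^2 f/∂x ∂y - ∂^2 f/∂y ∂x = (6*y + 3*z) - (6*y + 3*z) = 0 (equality of mixed partials for smooth f).
Similarly for dx ∧ dz and dy ∧ dz — all coefficients vanish. So d(df) = 0.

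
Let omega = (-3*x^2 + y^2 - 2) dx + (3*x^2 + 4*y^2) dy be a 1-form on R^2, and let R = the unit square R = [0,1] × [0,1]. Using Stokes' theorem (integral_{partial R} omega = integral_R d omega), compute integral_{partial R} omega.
integral_(partial R) omega = 2

Stokes: integral_partial_R omega = integral_R d omega with d omega = (∂Q/∂x - ∂P/∂y) dx ∧ dy.
  ∂Q/∂x = 6*x
  ∂P/∂y = 2*y
  integrand = ∂Q/∂x - ∂P/∂y = 6*x - 2*y.
Integrating over R: integral_0^1 integral_0^1 (6*x - 2*y) dx dy = 2.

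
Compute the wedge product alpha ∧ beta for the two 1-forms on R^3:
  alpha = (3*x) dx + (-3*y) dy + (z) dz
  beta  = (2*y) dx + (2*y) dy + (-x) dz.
alpha ∧ beta = (6*y*(x + y)) dx ∧ dy + (-3*x^2 - 2*y*z) dx ∧ dz + (y*(3*x - 2*z)) dy ∧ dz

Distribute the wedge, using dx_i ∧ dx_j = -dx_j ∧ dx_i and dx_i ∧ dx_i = 0. For each pair (i, j) with i < j, the coefficient of dx_i ∧ dx_j in alpha ∧ beta is (alpha_i * beta_j - alpha_j * beta_i). Collecting: alpha ∧ beta = (6*y*(x + y)) dx ∧ dy + (-3*x^2 - 2*y*z) dx ∧ dz + (y*(3*x - 2*z)) dy ∧ dz.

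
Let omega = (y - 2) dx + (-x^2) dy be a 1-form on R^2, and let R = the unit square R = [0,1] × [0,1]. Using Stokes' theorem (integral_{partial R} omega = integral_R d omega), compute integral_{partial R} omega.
integral_(partial R) omega = -2

Stokes: integral_partial_R omega = integral_R d omega with d omega = (∂Q/∂x - ∂P/∂y) dx ∧ dy.
  ∂Q/∂x = -2*x
  ∂P/∂y = 1
  integrand = ∂Q/∂x - ∂P/∂y = -2*x - 1.
Integrating over R: integral_0^1 integral_0^1 (-2*x - 1) dx dy = -2.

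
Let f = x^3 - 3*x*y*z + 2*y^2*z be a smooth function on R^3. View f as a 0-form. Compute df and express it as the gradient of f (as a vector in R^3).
df = (3*x^2 - 3*y*z) dx + (z*(-3*x + 4*y)) dy + (y*(-3*x + 2*y)) dz; grad f = (3*x^2 - 3*y*z, z*(-3*x + 4*y), y*(-3*x + 2*y))

For a 0-form f, d f = (∂f/∂x) dx + (∂f/∂y) dy + (∂f/∂z) dz. The components of the vector representation are exactly the entries of grad f in Cartesian coordinates:
  ∂f/∂x = 3*x^2 - 3*y*z
  ∂f/∂y = z*(-3*x + 4*y)
  ∂f/∂z = y*(-3*x + 2*y).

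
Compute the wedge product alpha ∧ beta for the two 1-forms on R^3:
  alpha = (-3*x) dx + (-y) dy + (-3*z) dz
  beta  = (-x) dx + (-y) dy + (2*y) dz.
alpha ∧ beta = (2*x*y) dx ∧ dy + (-3*x*(2*y + z)) dx ∧ dz + (-y*(2*y + 3*z)) dy ∧ dz

Distribute the wedge, using dx_i ∧ dx_j = -dx_j ∧ dx_i and dx_i ∧ dx_i = 0. For each pair (i, j) with i < j, the coefficient of dx_i ∧ dx_j in alpha ∧ beta is (alpha_i * beta_j - alpha_j * beta_i). Collecting: alpha ∧ beta = (2*x*y) dx ∧ dy + (-3*x*(2*y + z)) dx ∧ dz + (-y*(2*y + 3*z)) dy ∧ dz.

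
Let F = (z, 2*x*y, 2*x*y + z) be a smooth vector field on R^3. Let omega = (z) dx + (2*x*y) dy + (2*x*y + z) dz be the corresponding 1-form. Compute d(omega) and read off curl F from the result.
d(omega) = (2*x) dy ∧ dz + (1 - 2*y) dz ∧ dx + (2*y) dx ∧ dy; curl F = (2*x, 1 - 2*y, 2*y)

d omega = sum_{i<j} (∂f_j/∂x_i - ∂f_i/∂x_j) dx_i ∧ dx_j. Under the identification (dy ∧ dz, dz ∧ dx, dx ∧ dy) ↔ (e_x, e_y, e_z), the coefficients are exactly the components of curl F. Compute:
  ∂R/∂y - ∂Q/∂z = (2*x) - (0) = 2*x
  ∂P/∂z - ∂R/∂x = (1) - (2*y) = 1 - 2*y
  ∂Q/∂x - ∂P/∂y = (2*y) - (0) = 2*y.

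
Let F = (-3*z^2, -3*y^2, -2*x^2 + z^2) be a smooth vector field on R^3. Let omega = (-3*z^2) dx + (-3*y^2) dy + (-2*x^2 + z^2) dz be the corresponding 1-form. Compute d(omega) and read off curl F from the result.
d(omega) = (0) dy ∧ dz + (4*x - 6*z) dz ∧ dx + (0) dx ∧ dy; curl F = (0, 4*x - 6*z, 0)

d omega = sum_{i<j} (∂f_j/∂x_i - ∂f_i/∂x_j) dx_i ∧ dx_j. Under the identification (dy ∧ dz, dz ∧ dx, dx ∧ dy) ↔ (e_x, e_y, e_z), the coefficients are exactly the components of curl F. Compute:
  ∂R/∂y - ∂Q/∂z = (0) - (0) = 0
  ∂P/∂z - ∂R/∂x = (-6*z) - (-4*x) = 4*x - 6*z
  ∂Q/∂x - ∂P/∂y = (0) - (0) = 0.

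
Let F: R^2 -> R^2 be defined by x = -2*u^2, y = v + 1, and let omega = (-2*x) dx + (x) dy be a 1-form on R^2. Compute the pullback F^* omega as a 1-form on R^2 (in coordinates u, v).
F^* omega = (-16*u^3) du + (-2*u^2) dv

Using F^*(f dg) = (f ∘ F) d(g ∘ F), substitute each coordinate x_i by F_i(u, v) in f_i, and replace dx_i by d F_i = (∂F_i/∂u) du + (∂F_i/∂v) dv.
  For the x component: f_1(F) = 4*u^2; d F_1 = (-4*u) du + (0) dv
  For the y component: f_2(F) = -2*u^2; d F_2 = (0) du + (1) dv
Combining and collecting du, dv coefficients:
  coeff of du: -16*u^3
  coeff of dv: -2*u^2
F^* omega = (-16*u^3) du + (-2*u^2) dv.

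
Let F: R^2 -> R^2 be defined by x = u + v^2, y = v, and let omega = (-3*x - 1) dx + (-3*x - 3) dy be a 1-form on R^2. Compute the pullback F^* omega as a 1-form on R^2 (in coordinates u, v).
F^* omega = (-3*u - 3*v^2 - 1) du + (-6*u*v - 3*u - 6*v^3 - 3*v^2 - 2*v - 3) dv

Using F^*(f dg) = (f ∘ F) d(g ∘ F), substitute each coordinate x_i by F_i(u, v) in f_i, and replace dx_i by d F_i = (∂F_i/∂u) du + (∂F_i/∂v) dv.
  For the x component: f_1(F) = -3*u - 3*v^2 - 1; d F_1 = (1) du + (2*v) dv
  For the y component: f_2(F) = -3*u - 3*v^2 - 3; d F_2 = (0) du + (1) dv
Combining and collecting du, dv coefficients:
  coeff of du: -3*u - 3*v^2 - 1
  coeff of dv: -6*u*v - 3*u - 6*v^3 - 3*v^2 - 2*v - 3
F^* omega = (-3*u - 3*v^2 - 1) du + (-6*u*v - 3*u - 6*v^3 - 3*v^2 - 2*v - 3) dv.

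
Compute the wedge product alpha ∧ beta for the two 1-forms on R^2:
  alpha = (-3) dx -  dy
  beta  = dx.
alpha ∧ beta = (1) dx ∧ dy

Distribute the wedge, using dx_i ∧ dx_j = -dx_j ∧ dx_i and dx_i ∧ dx_i = 0. For each pair (i, j) with i < j, the coefficient of dx_i ∧ dx_j in alpha ∧ beta is (alpha_i * beta_j - alpha_j * beta_i). Collecting: alpha ∧ beta = (1) dx ∧ dy.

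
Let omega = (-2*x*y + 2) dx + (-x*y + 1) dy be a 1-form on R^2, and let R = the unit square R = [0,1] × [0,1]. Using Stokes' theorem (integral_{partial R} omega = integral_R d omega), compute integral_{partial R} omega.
integral_(partial R) omega = 1/2

Stokes: integral_partial_R omega = integral_R d omega with d omega = (∂Q/∂x - ∂P/∂y) dx ∧ dy.
  ∂Q/∂x = -y
  ∂P/∂y = -2*x
  integrand = ∂Q/∂x - ∂P/∂y = 2*x - y.
Integrating over R: integral_0^1 integral_0^1 (2*x - y) dx dy = 1/2.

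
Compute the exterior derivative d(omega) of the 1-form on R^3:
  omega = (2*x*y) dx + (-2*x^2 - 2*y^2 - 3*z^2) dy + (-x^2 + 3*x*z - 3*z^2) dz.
d(omega) = (-6*x) dx ∧ dy + (-2*x + 3*z) dx ∧ dz + (6*z) dy ∧ dz

For a 1-form omega = sum_i f_i dx_i, the exterior derivative is
  d(omega) = sum_{i < j} (∂f_j/∂x_i - ∂f_i/∂x_j) dx_i ∧ dx_j.
  coefficient of dx ∧ dy: ∂f_2/∂x - ∂f_1/∂y = ∂(-2*x^2 - 2*y^2 - 3*z^2)/∂x - ∂(2*x*y)/∂y = -6*x
  coefficient of dx ∧ dz: ∂f_3/∂x - ∂f_1/∂z = ∂(-x^2 + 3*x*z - 3*z^2)/∂x - ∂(2*x*y)/∂z = -2*x + 3*z
  coefficient of dy ∧ dz: ∂f_3/∂y - ∂f_2/∂z = ∂(-x^2 + 3*x*z - 3*z^2)/∂y - ∂(-2*x^2 - 2*y^2 - 3*z^2)/∂z = 6*z
Assembling: d(omega) = (-6*x) dx ∧ dy + (-2*x + 3*z) dx ∧ dz + (6*z) dy ∧ dz.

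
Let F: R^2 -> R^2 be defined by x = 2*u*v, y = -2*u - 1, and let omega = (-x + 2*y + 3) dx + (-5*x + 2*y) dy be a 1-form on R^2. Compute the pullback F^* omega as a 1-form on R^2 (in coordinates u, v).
F^* omega = (-4*u*v^2 + 12*u*v + 8*u + 2*v + 4) du + (2*u*(-2*u*v - 4*u + 1)) dv

Using F^*(f dg) = (f ∘ F) d(g ∘ F), substitute each coordinate x_i by F_i(u, v) in f_i, and replace dx_i by d F_i = (∂F_i/∂u) du + (∂F_i/∂v) dv.
  For the x component: f_1(F) = -2*u*v - 4*u + 1; d F_1 = (2*v) du + (2*u) dv
  For the y component: f_2(F) = -10*u*v - 4*u - 2; d F_2 = (-2) du + (0) dv
Combining and collecting du, dv coefficients:
  coeff of du: -4*u*v^2 + 12*u*v + 8*u + 2*v + 4
  coeff of dv: 2*u*(-2*u*v - 4*u + 1)
F^* omega = (-4*u*v^2 + 12*u*v + 8*u + 2*v + 4) du + (2*u*(-2*u*v - 4*u + 1)) dv.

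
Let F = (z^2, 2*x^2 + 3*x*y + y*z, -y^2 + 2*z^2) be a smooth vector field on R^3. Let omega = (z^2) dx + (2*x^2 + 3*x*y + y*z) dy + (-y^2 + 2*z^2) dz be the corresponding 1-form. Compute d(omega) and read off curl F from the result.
d(omega) = (-3*y) dy ∧ dz + (2*z) dz ∧ dx + (4*x + 3*y) dx ∧ dy; curl F = (-3*y, 2*z, 4*x + 3*y)

d omega = sum_{i<j} (∂f_j/∂x_i - ∂f_i/∂x_j) dx_i ∧ dx_j. Under the identification (dy ∧ dz, dz ∧ dx, dx ∧ dy) ↔ (e_x, e_y, e_z), the coefficients are exactly the components of curl F. Compute:
  ∂R/∂y - ∂Q/∂z = (-2*y) - (y) = -3*y
  ∂P/∂z - ∂R/∂x = (2*z) - (0) = 2*z
  ∂Q/∂x - ∂P/∂y = (4*x + 3*y) - (0) = 4*x + 3*y.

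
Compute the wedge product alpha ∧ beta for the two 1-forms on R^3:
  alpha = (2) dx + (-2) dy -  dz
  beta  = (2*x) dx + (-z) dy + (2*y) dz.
alpha ∧ beta = (4*x - 2*z) dx ∧ dy + (2*x + 4*y) dx ∧ dz + (-4*y - z) dy ∧ dz

Distribute the wedge, using dx_i ∧ dx_j = -dx_j ∧ dx_i and dx_i ∧ dx_i = 0. For each pair (i, j) with i < j, the coefficient of dx_i ∧ dx_j in alpha ∧ beta is (alpha_i * beta_j - alpha_j * beta_i). Collecting: alpha ∧ beta = (4*x - 2*z) dx ∧ dy + (2*x + 4*y) dx ∧ dz + (-4*y - z) dy ∧ dz.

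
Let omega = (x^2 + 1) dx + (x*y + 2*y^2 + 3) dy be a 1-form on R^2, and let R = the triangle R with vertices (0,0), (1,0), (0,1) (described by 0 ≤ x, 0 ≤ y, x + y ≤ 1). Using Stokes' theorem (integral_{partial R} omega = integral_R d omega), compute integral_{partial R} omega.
integral_(partial R) omega = 1/6

Stokes: integral_partial_R omega = integral_R d omega with d omega = (∂Q/∂x - ∂P/∂y) dx ∧ dy.
  ∂Q/∂x = y
  ∂P/∂y = 0
  integrand = ∂Q/∂x - ∂P/∂y = y.
Integrating over R: integral_0^1 integral_0^{1-x} (y) dy dx = 1/6.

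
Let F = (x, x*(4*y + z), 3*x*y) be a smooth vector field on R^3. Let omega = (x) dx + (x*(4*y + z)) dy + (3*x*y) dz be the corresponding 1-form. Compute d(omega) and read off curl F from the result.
d(omega) = (2*x) dy ∧ dz + (-3*y) dz ∧ dx + (4*y + z) dx ∧ dy; curl F = (2*x, -3*y, 4*y + z)

d omega = sum_{i<j} (∂f_j/∂x_i - ∂f_i/∂x_j) dx_i ∧ dx_j. Under the identification (dy ∧ dz, dz ∧ dx, dx ∧ dy) ↔ (e_x, e_y, e_z), the coefficients are exactly the components of curl F. Compute:
  ∂R/∂y - ∂Q/∂z = (3*x) - (x) = 2*x
  ∂P/∂z - ∂R/∂x = (0) - (3*y) = -3*y
  ∂Q/∂x - ∂P/∂y = (4*y + z) - (0) = 4*y + z.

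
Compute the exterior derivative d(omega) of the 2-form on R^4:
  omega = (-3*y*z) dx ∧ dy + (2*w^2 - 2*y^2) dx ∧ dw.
d(omega) = (-3*y) dx ∧ dy ∧ dz + (4*y) dx ∧ dy ∧ dw

For a 2-form omega = sum_{i<j} g_{ij} dx_i ∧ dx_j, the exterior derivative is
  d(omega) = sum_{i<j} d(g_{ij}) ∧ dx_i ∧ dx_j = sum_{i<j, k} (∂g_{ij}/∂x_k) dx_k ∧ dx_i ∧ dx_j.
Expand each term, using dx_k ∧ dx_i ∧ dx_j = sgn(permutation) dx_{(a)} ∧ dx_{(b)} ∧ dx_{(c)} with (a < b < c) sorted:
  d(-3*y*z) includes (∂/∂z)(-3*y*z) dz = (-3*y) dz, which multiplied by dx ∧ dy gives (-3*y) dx ∧ dy ∧ dz
  d(2*w^2 - 2*y^2) includes (∂/∂y)(2*w^2 - 2*y^2) dy = (-4*y) dy, which multiplied by dx ∧ dw gives (4*y) dx ∧ dy ∧ dw
Collecting like 3-forms: d(omega) = (-3*y) dx ∧ dy ∧ dz + (4*y) dx ∧ dy ∧ dw.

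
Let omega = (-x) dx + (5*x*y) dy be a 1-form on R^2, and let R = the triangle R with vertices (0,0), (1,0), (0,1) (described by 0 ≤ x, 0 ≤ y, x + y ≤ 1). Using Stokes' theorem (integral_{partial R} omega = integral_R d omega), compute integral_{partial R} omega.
integral_(partial R) omega = 5/6

Stokes: integral_partial_R omega = integral_R d omega with d omega = (∂Q/∂x - ∂P/∂y) dx ∧ dy.
  ∂Q/∂x = 5*y
  ∂P/∂y = 0
  integrand = ∂Q/∂x - ∂P/∂y = 5*y.
Integrating over R: integral_0^1 integral_0^{1-x} (5*y) dy dx = 5/6.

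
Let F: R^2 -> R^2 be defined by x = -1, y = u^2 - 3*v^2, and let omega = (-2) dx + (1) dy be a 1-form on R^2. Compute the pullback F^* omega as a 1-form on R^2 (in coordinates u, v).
F^* omega = (2*u) du + (-6*v) dv

Using F^*(f dg) = (f ∘ F) d(g ∘ F), substitute each coordinate x_i by F_i(u, v) in f_i, and replace dx_i by d F_i = (∂F_i/∂u) du + (∂F_i/∂v) dv.
  For the x component: f_1(F) = -2; d F_1 = (0) du + (0) dv
  For the y component: f_2(F) = 1; d F_2 = (2*u) du + (-6*v) dv
Combining and collecting du, dv coefficients:
  coeff of du: 2*u
  coeff of dv: -6*v
F^* omega = (2*u) du + (-6*v) dv.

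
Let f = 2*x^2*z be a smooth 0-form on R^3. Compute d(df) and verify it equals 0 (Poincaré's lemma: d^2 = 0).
d(df) = 0

Step 1: df = sum_i (∂f/∂x_i) dx_i = (4*x*z) dx + (0) dy + (2*x^2) dz.
Step 2: Apply d again. Using the 1-form formula, the coefficient of dx ∧ dy in d(df) is ∂^2 f/∂x ∂y - ∂^2 f/∂y ∂x = (0) - (0) = 0 (equality of mixed partials for smooth f).
Similarly for dx ∧ dz and dy ∧ dz — all coefficients vanish. So d(df) = 0.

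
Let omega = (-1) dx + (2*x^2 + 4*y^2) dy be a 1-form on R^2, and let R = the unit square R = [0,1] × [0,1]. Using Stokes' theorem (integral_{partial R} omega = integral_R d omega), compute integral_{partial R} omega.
integral_(partial R) omega = 2

Stokes: integral_partial_R omega = integral_R d omega with d omega = (∂Q/∂x - ∂P/∂y) dx ∧ dy.
  ∂Q/∂x = 4*x
  ∂P/∂y = 0
  integrand = ∂Q/∂x - ∂P/∂y = 4*x.
Integrating over R: integral_0^1 integral_0^1 (4*x) dx dy = 2.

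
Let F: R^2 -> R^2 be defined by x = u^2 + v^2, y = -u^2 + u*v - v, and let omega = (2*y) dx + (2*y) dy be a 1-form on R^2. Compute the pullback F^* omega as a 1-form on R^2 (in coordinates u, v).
F^* omega = (2*v*(-u^2 + u*v - v)) du + (-2*u^3 - 2*u^2*v + 2*u^2 + 4*u*v^2 - 4*u*v - 4*v^2 + 2*v) dv

Using F^*(f dg) = (f ∘ F) d(g ∘ F), substitute each coordinate x_i by F_i(u, v) in f_i, and replace dx_i by d F_i = (∂F_i/∂u) du + (∂F_i/∂v) dv.
  For the x component: f_1(F) = -2*u^2 + 2*u*v - 2*v; d F_1 = (2*u) du + (2*v) dv
  For the y component: f_2(F) = -2*u^2 + 2*u*v - 2*v; d F_2 = (-2*u + v) du + (u - 1) dv
Combining and collecting du, dv coefficients:
  coeff of du: 2*v*(-u^2 + u*v - v)
  coeff of dv: -2*u^3 - 2*u^2*v + 2*u^2 + 4*u*v^2 - 4*u*v - 4*v^2 + 2*v
F^* omega = (2*v*(-u^2 + u*v - v)) du + (-2*u^3 - 2*u^2*v + 2*u^2 + 4*u*v^2 - 4*u*v - 4*v^2 + 2*v) dv.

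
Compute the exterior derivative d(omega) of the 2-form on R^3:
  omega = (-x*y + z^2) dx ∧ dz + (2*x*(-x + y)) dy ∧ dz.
d(omega) = (-3*x + 2*y) dx ∧ dy ∧ dz

For a 2-form omega = sum_{i<j} g_{ij} dx_i ∧ dx_j, the exterior derivative is
  d(omega) = sum_{i<j} d(g_{ij}) ∧ dx_i ∧ dx_j = sum_{i<j, k} (∂g_{ij}/∂x_k) dx_k ∧ dx_i ∧ dx_j.
Expand each term, using dx_k ∧ dx_i ∧ dx_j = sgn(permutation) dx_{(a)} ∧ dx_{(b)} ∧ dx_{(c)} with (a < b < c) sorted:
  d(-x*y + z^2) includes (∂/∂y)(-x*y + z^2) dy = (-x) dy, which multiplied by dx ∧ dz gives (x) dx ∧ dy ∧ dz
  d(2*x*(-x + y)) includes (∂/∂x)(2*x*(-x + y)) dx = (-4*x + 2*y) dx, which multiplied by dy ∧ dz gives (-4*x + 2*y) dx ∧ dy ∧ dz
Collecting like 3-forms: d(omega) = (-3*x + 2*y) dx ∧ dy ∧ dz.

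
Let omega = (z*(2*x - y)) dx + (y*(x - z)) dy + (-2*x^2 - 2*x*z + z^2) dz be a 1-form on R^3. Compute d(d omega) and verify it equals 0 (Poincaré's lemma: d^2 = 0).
d(d omega) = 0

Step 1: d omega = sum_{i<j} (∂f_j/∂x_i - ∂f_i/∂x_j) dx_i ∧ dx_j:
  coeff of dx ∧ dy: y + z
  coeff of dx ∧ dz: -6*x + y - 2*z
  coeff of dy ∧ dz: y
Step 2: Apply d again to each 2-form coefficient. The only possible 3-form in R^3 is dx ∧ dy ∧ dz, with coefficient
  ∂(coeff of dy∧dz)/∂x - ∂(coeff of dx∧dz)/∂y + ∂(coeff of dx∧dy)/∂z
  = ∂/∂x (y) - ∂/∂y (-6*x + y - 2*z) + ∂/∂z (y + z).
Each of these terms simplifies to sums of mixed partials that cancel in pairs. The result is 0 (by equality of mixed partials for smooth functions — Schwarz / Clairaut).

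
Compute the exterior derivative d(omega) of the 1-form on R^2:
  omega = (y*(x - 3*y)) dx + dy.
d(omega) = (-x + 6*y) dx ∧ dy

For a 1-form omega = sum_i f_i dx_i, the exterior derivative is
  d(omega) = sum_{i < j} (∂f_j/∂x_i - ∂f_i/∂x_j) dx_i ∧ dx_j.
  coefficient of dx ∧ dy: ∂f_2/∂x - ∂f_1/∂y = ∂(1)/∂x - ∂(y*(x - 3*y))/∂y = -x + 6*y
Assembling: d(omega) = (-x + 6*y) dx ∧ dy.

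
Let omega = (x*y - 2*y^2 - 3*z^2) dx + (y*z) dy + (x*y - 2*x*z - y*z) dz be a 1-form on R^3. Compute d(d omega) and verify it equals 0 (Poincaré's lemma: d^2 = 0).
d(d omega) = 0

Step 1: d omega = sum_{i<j} (∂f_j/∂x_i - ∂f_i/∂x_j) dx_i ∧ dx_j:
  coeff of dx ∧ dy: -x + 4*y
  coeff of dx ∧ dz: y + 4*z
  coeff of dy ∧ dz: x - y - z
Step 2: Apply d again to each 2-form coefficient. The only possible 3-form in R^3 is dx ∧ dy ∧ dz, with coefficient
  ∂(coeff of dy∧dz)/∂x - ∂(coeff of dx∧dz)/∂y + ∂(coeff of dx∧dy)/∂z
  = ∂/∂x (x - y - z) - ∂/∂y (y + 4*z) + ∂/∂z (-x + 4*y).
Each of these terms simplifies to sums of mixed partials that cancel in pairs. The result is 0 (by equality of mixed partials for smooth functions — Schwarz / Clairaut).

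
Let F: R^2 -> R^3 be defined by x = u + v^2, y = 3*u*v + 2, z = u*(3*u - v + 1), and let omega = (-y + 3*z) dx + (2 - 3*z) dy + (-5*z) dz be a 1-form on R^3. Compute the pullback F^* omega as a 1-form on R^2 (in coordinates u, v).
F^* omega = (-90*u^3 + 18*u^2*v - 36*u^2 + 4*u*v^2 - 5*u*v - 2*u + 6*v - 2) du + (-12*u^3 + 22*u^2*v - 4*u^2 - 12*u*v^2 + 6*u*v + 6*u - 4*v) dv

Using F^*(f dg) = (f ∘ F) d(g ∘ F), substitute each coordinate x_i by F_i(u, v) in f_i, and replace dx_i by d F_i = (∂F_i/∂u) du + (∂F_i/∂v) dv.
  For the x component: f_1(F) = 9*u^2 - 6*u*v + 3*u - 2; d F_1 = (1) du + (2*v) dv
  For the y component: f_2(F) = -9*u^2 + 3*u*v - 3*u + 2; d F_2 = (3*v) du + (3*u) dv
  For the z component: f_3(F) = 5*u*(-3*u + v - 1); d F_3 = (6*u - v + 1) du + (-u) dv
Combining and collecting du, dv coefficients:
  coeff of du: -90*u^3 + 18*u^2*v - 36*u^2 + 4*u*v^2 - 5*u*v - 2*u + 6*v - 2
  coeff of dv: -12*u^3 + 22*u^2*v - 4*u^2 - 12*u*v^2 + 6*u*v + 6*u - 4*v
F^* omega = (-90*u^3 + 18*u^2*v - 36*u^2 + 4*u*v^2 - 5*u*v - 2*u + 6*v - 2) du + (-12*u^3 + 22*u^2*v - 4*u^2 - 12*u*v^2 + 6*u*v + 6*u - 4*v) dv.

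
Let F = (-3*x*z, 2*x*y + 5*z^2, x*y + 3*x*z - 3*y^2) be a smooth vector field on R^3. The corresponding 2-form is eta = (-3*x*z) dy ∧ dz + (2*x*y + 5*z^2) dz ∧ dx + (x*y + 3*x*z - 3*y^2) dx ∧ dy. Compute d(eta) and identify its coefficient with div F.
d(eta) = (5*x - 3*z) dx ∧ dy ∧ dz; div F = 5*x - 3*z

For a 2-form in R^3 of the form above, applying d gives a 3-form with coefficient ∂P/∂x + ∂Q/∂y + ∂R/∂z:
  ∂P/∂x = -3*z
  ∂Q/∂y = 2*x
  ∂R/∂z = 3*x
Sum = 5*x - 3*z, which is exactly div F.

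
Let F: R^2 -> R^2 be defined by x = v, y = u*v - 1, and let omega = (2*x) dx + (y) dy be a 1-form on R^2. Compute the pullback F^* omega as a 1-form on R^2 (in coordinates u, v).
F^* omega = (v*(u*v - 1)) du + (u^2*v - u + 2*v) dv

Using F^*(f dg) = (f ∘ F) d(g ∘ F), substitute each coordinate x_i by F_i(u, v) in f_i, and replace dx_i by d F_i = (∂F_i/∂u) du + (∂F_i/∂v) dv.
  For the x component: f_1(F) = 2*v; d F_1 = (0) du + (1) dv
  For the y component: f_2(F) = u*v - 1; d F_2 = (v) du + (u) dv
Combining and collecting du, dv coefficients:
  coeff of du: v*(u*v - 1)
  coeff of dv: u^2*v - u + 2*v
F^* omega = (v*(u*v - 1)) du + (u^2*v - u + 2*v) dv.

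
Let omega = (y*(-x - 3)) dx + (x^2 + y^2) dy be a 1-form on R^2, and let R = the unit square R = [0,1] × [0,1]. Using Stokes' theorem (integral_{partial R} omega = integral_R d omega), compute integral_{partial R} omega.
integral_(partial R) omega = 9/2

Stokes: integral_partial_R omega = integral_R d omega with d omega = (∂Q/∂x - ∂P/∂y) dx ∧ dy.
  ∂Q/∂x = 2*x
  ∂P/∂y = -x - 3
  integrand = ∂Q/∂x - ∂P/∂y = 3*x + 3.
Integrating over R: integral_0^1 integral_0^1 (3*x + 3) dx dy = 9/2.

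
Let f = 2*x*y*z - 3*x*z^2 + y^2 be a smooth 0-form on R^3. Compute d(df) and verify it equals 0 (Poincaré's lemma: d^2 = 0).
d(df) = 0

Step 1: df = sum_i (∂f/∂x_i) dx_i = (z*(2*y - 3*z)) dx + (2*x*z + 2*y) dy + (2*x*(y - 3*z)) dz.
Step 2: Apply d again. Using the 1-form formula, the coefficient of dx ∧ dy in d(df) is ∂^2 f/∂x ∂y - ∂^2 f/∂y ∂x = (2*z) - (2*z) = 0 (equality of mixed partials for smooth f).
Similarly for dx ∧ dz and dy ∧ dz — all coefficients vanish. So d(df) = 0.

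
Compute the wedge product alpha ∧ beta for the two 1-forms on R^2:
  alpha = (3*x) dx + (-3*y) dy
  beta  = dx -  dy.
alpha ∧ beta = (-3*x + 3*y) dx ∧ dy

Distribute the wedge, using dx_i ∧ dx_j = -dx_j ∧ dx_i and dx_i ∧ dx_i = 0. For each pair (i, j) with i < j, the coefficient of dx_i ∧ dx_j in alpha ∧ beta is (alpha_i * beta_j - alpha_j * beta_i). Collecting: alpha ∧ beta = (-3*x + 3*y) dx ∧ dy.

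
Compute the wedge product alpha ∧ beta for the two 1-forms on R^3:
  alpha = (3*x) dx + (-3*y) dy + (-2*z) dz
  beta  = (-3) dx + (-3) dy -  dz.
alpha ∧ beta = (-9*x - 9*y) dx ∧ dy + (-3*x - 6*z) dx ∧ dz + (3*y - 6*z) dy ∧ dz

Distribute the wedge, using dx_i ∧ dx_j = -dx_j ∧ dx_i and dx_i ∧ dx_i = 0. For each pair (i, j) with i < j, the coefficient of dx_i ∧ dx_j in alpha ∧ beta is (alpha_i * beta_j - alpha_j * beta_i). Collecting: alpha ∧ beta = (-9*x - 9*y) dx ∧ dy + (-3*x - 6*z) dx ∧ dz + (3*y - 6*z) dy ∧ dz.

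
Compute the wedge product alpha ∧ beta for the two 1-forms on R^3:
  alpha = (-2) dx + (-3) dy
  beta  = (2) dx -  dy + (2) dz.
alpha ∧ beta = (8) dx ∧ dy + (-4) dx ∧ dz + (-6) dy ∧ dz

Distribute the wedge, using dx_i ∧ dx_j = -dx_j ∧ dx_i and dx_i ∧ dx_i = 0. For each pair (i, j) with i < j, the coefficient of dx_i ∧ dx_j in alpha ∧ beta is (alpha_i * beta_j - alpha_j * beta_i). Collecting: alpha ∧ beta = (8) dx ∧ dy + (-4) dx ∧ dz + (-6) dy ∧ dz.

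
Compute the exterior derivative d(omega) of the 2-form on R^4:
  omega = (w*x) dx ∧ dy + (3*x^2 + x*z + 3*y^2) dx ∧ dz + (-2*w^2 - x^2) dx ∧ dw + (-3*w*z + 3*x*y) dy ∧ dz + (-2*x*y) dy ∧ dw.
d(omega) = (x - 2*y) dx ∧ dy ∧ dw + (-3*y) dx ∧ dy ∧ dz + (-3*z) dy ∧ dz ∧ dw

For a 2-form omega = sum_{i<j} g_{ij} dx_i ∧ dx_j, the exterior derivative is
  d(omega) = sum_{i<j} d(g_{ij}) ∧ dx_i ∧ dx_j = sum_{i<j, k} (∂g_{ij}/∂x_k) dx_k ∧ dx_i ∧ dx_j.
Expand each term, using dx_k ∧ dx_i ∧ dx_j = sgn(permutation) dx_{(a)} ∧ dx_{(b)} ∧ dx_{(c)} with (a < b < c) sorted:
  d(w*x) includes (∂/∂w)(w*x) dw = (x) dw, which multiplied by dx ∧ dy gives (x) dx ∧ dy ∧ dw
  d(3*x^2 + x*z + 3*y^2) includes (∂/∂y)(3*x^2 + x*z + 3*y^2) dy = (6*y) dy, which multiplied by dx ∧ dz gives (-6*y) dx ∧ dy ∧ dz
  d(-3*w*z + 3*x*y) includes (∂/∂x)(-3*w*z + 3*x*y) dx = (3*y) dx, which multiplied by dy ∧ dz gives (3*y) dx ∧ dy ∧ dz
  d(-3*w*z + 3*x*y) includes (∂/∂w)(-3*w*z + 3*x*y) dw = (-3*z) dw, which multiplied by dy ∧ dz gives (-3*z) dy ∧ dz ∧ dw
  d(-2*x*y) includes (∂/∂x)(-2*x*y) dx = (-2*y) dx, which multiplied by dy ∧ dw gives (-2*y) dx ∧ dy ∧ dw
Collecting like 3-forms: d(omega) = (x - 2*y) dx ∧ dy ∧ dw + (-3*y) dx ∧ dy ∧ dz + (-3*z) dy ∧ dz ∧ dw.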